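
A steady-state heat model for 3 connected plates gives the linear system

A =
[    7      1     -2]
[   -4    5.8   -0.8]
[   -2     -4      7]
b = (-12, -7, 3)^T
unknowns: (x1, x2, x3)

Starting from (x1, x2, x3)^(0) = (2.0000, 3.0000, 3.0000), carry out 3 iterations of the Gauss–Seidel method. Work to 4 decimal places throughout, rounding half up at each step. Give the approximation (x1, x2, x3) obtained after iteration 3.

Iteration 1:
  x1 = (-12 - (1)·3.0000 - (-2)·3.0000) / (7) = -1.2857
  x2 = (-7 - (-4)·-1.2857 - (-0.8)·3.0000) / (5.8) = -1.6798
  x3 = (3 - (-2)·-1.2857 - (-4)·-1.6798) / (7) = -0.8987
Iteration 2:
  x1 = (-12 - (1)·-1.6798 - (-2)·-0.8987) / (7) = -1.7311
  x2 = (-7 - (-4)·-1.7311 - (-0.8)·-0.8987) / (5.8) = -2.5247
  x3 = (3 - (-2)·-1.7311 - (-4)·-2.5247) / (7) = -1.5087
Iteration 3:
  x1 = (-12 - (1)·-2.5247 - (-2)·-1.5087) / (7) = -1.7847
  x2 = (-7 - (-4)·-1.7847 - (-0.8)·-1.5087) / (5.8) = -2.6458
  x3 = (3 - (-2)·-1.7847 - (-4)·-2.6458) / (7) = -1.5932

(-1.7847, -2.6458, -1.5932)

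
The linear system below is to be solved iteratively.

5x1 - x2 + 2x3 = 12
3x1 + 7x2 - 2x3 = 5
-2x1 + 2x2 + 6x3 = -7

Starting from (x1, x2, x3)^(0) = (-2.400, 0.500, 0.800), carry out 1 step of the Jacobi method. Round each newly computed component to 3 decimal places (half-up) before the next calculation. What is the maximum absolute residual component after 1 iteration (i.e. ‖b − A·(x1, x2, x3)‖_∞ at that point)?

19.603

Iteration 1:
  x1 = (12 - (-1)·0.500 - (2)·0.800) / (5) = 2.180
  x2 = (5 - (3)·-2.400 - (-2)·0.800) / (7) = 1.971
  x3 = (-7 - (-2)·-2.400 - (2)·0.500) / (6) = -2.133
Residual b − A·x = (7.337, -19.603, 6.216); ∞-norm = 19.603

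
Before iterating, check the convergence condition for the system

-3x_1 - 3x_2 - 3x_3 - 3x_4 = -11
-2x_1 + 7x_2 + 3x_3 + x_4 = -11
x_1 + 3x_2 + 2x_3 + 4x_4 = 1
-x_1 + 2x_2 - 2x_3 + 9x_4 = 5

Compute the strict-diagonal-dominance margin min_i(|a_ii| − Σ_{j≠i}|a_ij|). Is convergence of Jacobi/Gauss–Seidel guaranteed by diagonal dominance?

row 1: |-3| − (3+3+3) = -6
row 2: |7| − (2+3+1) = 1
row 3: |2| − (1+3+4) = -6
row 4: |9| − (1+2+2) = 4
minimum over rows = -6 → not strictly diagonally dominant

-6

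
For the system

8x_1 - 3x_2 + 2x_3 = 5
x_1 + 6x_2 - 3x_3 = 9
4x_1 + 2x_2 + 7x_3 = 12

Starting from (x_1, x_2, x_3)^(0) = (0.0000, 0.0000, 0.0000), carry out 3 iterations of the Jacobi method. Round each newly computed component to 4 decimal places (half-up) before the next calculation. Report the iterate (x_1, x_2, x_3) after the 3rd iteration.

(1.2377, 1.8378, 0.6369)

Iteration 1:
  x_1 = (5 - (-3)·0.0000 - (2)·0.0000) / (8) = 0.6250
  x_2 = (9 - (1)·0.0000 - (-3)·0.0000) / (6) = 1.5000
  x_3 = (12 - (4)·0.0000 - (2)·0.0000) / (7) = 1.7143
Iteration 2:
  x_1 = (5 - (-3)·1.5000 - (2)·1.7143) / (8) = 0.7589
  x_2 = (9 - (1)·0.6250 - (-3)·1.7143) / (6) = 2.2530
  x_3 = (12 - (4)·0.6250 - (2)·1.5000) / (7) = 0.9286
Iteration 3:
  x_1 = (5 - (-3)·2.2530 - (2)·0.9286) / (8) = 1.2377
  x_2 = (9 - (1)·0.7589 - (-3)·0.9286) / (6) = 1.8378
  x_3 = (12 - (4)·0.7589 - (2)·2.2530) / (7) = 0.6369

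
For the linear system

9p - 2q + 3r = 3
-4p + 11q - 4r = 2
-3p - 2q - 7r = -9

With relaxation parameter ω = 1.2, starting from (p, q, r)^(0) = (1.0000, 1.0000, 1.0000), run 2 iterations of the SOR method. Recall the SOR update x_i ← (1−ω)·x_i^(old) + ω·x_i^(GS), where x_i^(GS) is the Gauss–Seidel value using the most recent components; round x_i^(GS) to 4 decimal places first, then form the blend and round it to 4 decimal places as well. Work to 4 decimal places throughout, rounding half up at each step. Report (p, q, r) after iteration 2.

(0.0586, 0.6457, 1.0628)

Iteration 1:
  p: GS value = (3 - (-2)·1.0000 - (3)·1.0000) / (9) = 0.2222;  p ← (1−ω)·1.0000 + ω·0.2222 = 0.0666
  q: GS value = (2 - (-4)·0.0666 - (-4)·1.0000) / (11) = 0.5697;  q ← (1−ω)·1.0000 + ω·0.5697 = 0.4836
  r: GS value = (-9 - (-3)·0.0666 - (-2)·0.4836) / (-7) = 1.1190;  r ← (1−ω)·1.0000 + ω·1.1190 = 1.1428
Iteration 2:
  p: GS value = (3 - (-2)·0.4836 - (3)·1.1428) / (9) = 0.0599;  p ← (1−ω)·0.0666 + ω·0.0599 = 0.0586
  q: GS value = (2 - (-4)·0.0586 - (-4)·1.1428) / (11) = 0.6187;  q ← (1−ω)·0.4836 + ω·0.6187 = 0.6457
  r: GS value = (-9 - (-3)·0.0586 - (-2)·0.6457) / (-7) = 1.0761;  r ← (1−ω)·1.1428 + ω·1.0761 = 1.0628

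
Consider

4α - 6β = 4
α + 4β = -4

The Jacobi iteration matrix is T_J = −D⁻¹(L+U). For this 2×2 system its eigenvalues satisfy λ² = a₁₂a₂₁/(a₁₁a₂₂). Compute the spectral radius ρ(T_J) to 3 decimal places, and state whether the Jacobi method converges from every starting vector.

a₁₂a₂₁/(a₁₁a₂₂) = (-6)·(1) / ((4)·(4)) = -0.375000
ρ = √|-0.375000| = √0.375000 = 0.612
ρ < 1, so Jacobi converges

0.612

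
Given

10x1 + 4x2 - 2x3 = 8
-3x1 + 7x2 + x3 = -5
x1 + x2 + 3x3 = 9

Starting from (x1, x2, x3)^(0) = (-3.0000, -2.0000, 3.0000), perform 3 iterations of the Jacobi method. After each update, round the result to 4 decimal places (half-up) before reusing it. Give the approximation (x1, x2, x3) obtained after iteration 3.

(1.5905, 0.0055, 2.2444)

Iteration 1:
  x1 = (8 - (4)·-2.0000 - (-2)·3.0000) / (10) = 2.2000
  x2 = (-5 - (-3)·-3.0000 - (1)·3.0000) / (7) = -2.4286
  x3 = (9 - (1)·-3.0000 - (1)·-2.0000) / (3) = 4.6667
Iteration 2:
  x1 = (8 - (4)·-2.4286 - (-2)·4.6667) / (10) = 2.7048
  x2 = (-5 - (-3)·2.2000 - (1)·4.6667) / (7) = -0.4381
  x3 = (9 - (1)·2.2000 - (1)·-2.4286) / (3) = 3.0762
Iteration 3:
  x1 = (8 - (4)·-0.4381 - (-2)·3.0762) / (10) = 1.5905
  x2 = (-5 - (-3)·2.7048 - (1)·3.0762) / (7) = 0.0055
  x3 = (9 - (1)·2.7048 - (1)·-0.4381) / (3) = 2.2444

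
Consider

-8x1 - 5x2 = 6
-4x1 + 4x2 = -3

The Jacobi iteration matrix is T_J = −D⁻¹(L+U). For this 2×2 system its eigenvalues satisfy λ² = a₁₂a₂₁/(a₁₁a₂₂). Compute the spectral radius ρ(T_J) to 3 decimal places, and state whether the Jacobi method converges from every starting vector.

a₁₂a₂₁/(a₁₁a₂₂) = (-5)·(-4) / ((-8)·(4)) = -0.625000
ρ = √|-0.625000| = √0.625000 = 0.791
ρ < 1, so Jacobi converges

0.791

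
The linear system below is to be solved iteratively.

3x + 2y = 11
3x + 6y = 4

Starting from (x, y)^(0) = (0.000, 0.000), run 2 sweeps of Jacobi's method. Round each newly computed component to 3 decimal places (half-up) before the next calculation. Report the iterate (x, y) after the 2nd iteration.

Iteration 1:
  x = (11 - (2)·0.000) / (3) = 3.667
  y = (4 - (3)·0.000) / (6) = 0.667
Iteration 2:
  x = (11 - (2)·0.667) / (3) = 3.222
  y = (4 - (3)·3.667) / (6) = -1.167

(3.222, -1.167)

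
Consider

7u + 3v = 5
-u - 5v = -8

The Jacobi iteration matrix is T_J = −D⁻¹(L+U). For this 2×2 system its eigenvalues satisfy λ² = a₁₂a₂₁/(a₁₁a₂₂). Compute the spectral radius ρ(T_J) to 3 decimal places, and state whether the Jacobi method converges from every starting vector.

0.293

a₁₂a₂₁/(a₁₁a₂₂) = (3)·(-1) / ((7)·(-5)) = 0.085714
ρ = √|0.085714| = √0.085714 = 0.293
ρ < 1, so Jacobi converges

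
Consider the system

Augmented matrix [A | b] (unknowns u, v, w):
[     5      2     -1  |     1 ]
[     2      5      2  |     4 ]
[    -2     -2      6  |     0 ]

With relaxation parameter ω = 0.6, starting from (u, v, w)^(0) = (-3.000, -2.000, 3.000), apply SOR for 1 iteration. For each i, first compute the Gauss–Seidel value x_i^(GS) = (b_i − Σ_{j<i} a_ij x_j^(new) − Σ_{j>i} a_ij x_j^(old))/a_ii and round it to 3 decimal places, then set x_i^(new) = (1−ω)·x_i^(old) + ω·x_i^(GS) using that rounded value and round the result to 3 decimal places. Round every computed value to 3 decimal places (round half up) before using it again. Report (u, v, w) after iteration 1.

Iteration 1:
  u: GS value = (1 - (2)·-2.000 - (-1)·3.000) / (5) = 1.600;  u ← (1−ω)·-3.000 + ω·1.600 = -0.240
  v: GS value = (4 - (2)·-0.240 - (2)·3.000) / (5) = -0.304;  v ← (1−ω)·-2.000 + ω·-0.304 = -0.982
  w: GS value = (0 - (-2)·-0.240 - (-2)·-0.982) / (6) = -0.407;  w ← (1−ω)·3.000 + ω·-0.407 = 0.956

(-0.240, -0.982, 0.956)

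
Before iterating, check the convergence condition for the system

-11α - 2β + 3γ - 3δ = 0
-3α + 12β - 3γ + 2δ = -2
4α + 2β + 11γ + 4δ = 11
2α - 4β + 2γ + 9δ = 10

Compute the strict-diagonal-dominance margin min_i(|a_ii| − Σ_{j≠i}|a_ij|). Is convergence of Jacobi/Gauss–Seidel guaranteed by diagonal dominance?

1

row 1: |-11| − (2+3+3) = 3
row 2: |12| − (3+3+2) = 4
row 3: |11| − (4+2+4) = 1
row 4: |9| − (2+4+2) = 1
minimum over rows = 1 → strictly diagonally dominant (convergence guaranteed)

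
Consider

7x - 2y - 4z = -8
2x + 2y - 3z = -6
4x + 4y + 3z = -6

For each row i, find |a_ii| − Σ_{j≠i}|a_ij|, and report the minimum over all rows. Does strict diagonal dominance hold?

row 1: |7| − (2+4) = 1
row 2: |2| − (2+3) = -3
row 3: |3| − (4+4) = -5
minimum over rows = -5 → not strictly diagonally dominant

-5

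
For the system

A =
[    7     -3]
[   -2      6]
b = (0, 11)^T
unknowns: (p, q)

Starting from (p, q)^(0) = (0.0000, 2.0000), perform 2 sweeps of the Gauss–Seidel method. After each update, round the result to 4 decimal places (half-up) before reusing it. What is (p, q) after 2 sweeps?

(0.9081, 2.1360)

Iteration 1:
  p = (0 - (-3)·2.0000) / (7) = 0.8571
  q = (11 - (-2)·0.8571) / (6) = 2.1190
Iteration 2:
  p = (0 - (-3)·2.1190) / (7) = 0.9081
  q = (11 - (-2)·0.9081) / (6) = 2.1360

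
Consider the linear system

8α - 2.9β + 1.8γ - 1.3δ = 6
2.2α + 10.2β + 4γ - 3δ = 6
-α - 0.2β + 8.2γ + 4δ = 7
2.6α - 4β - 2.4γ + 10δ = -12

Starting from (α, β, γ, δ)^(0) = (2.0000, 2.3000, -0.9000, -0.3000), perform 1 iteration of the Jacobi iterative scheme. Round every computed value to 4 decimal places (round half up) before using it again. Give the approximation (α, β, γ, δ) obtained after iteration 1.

(1.7375, 0.4216, 1.3000, -1.0160)

Iteration 1:
  α = (6 - (-2.9)·2.3000 - (1.8)·-0.9000 - (-1.3)·-0.3000) / (8) = 1.7375
  β = (6 - (2.2)·2.0000 - (4)·-0.9000 - (-3)·-0.3000) / (10.2) = 0.4216
  γ = (7 - (-1)·2.0000 - (-0.2)·2.3000 - (4)·-0.3000) / (8.2) = 1.3000
  δ = (-12 - (2.6)·2.0000 - (-4)·2.3000 - (-2.4)·-0.9000) / (10) = -1.0160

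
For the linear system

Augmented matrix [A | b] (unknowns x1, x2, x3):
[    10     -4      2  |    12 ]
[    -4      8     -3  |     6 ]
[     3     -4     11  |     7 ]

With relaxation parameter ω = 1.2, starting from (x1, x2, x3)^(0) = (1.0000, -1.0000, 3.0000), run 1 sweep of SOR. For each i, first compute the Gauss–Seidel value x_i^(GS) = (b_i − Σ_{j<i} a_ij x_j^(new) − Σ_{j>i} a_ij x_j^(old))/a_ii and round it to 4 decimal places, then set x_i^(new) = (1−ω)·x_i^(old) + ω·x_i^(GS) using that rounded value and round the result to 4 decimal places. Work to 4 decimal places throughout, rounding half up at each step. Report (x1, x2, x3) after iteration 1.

(0.0400, 2.4740, 1.2301)

Iteration 1:
  x1: GS value = (12 - (-4)·-1.0000 - (2)·3.0000) / (10) = 0.2000;  x1 ← (1−ω)·1.0000 + ω·0.2000 = 0.0400
  x2: GS value = (6 - (-4)·0.0400 - (-3)·3.0000) / (8) = 1.8950;  x2 ← (1−ω)·-1.0000 + ω·1.8950 = 2.4740
  x3: GS value = (7 - (3)·0.0400 - (-4)·2.4740) / (11) = 1.5251;  x3 ← (1−ω)·3.0000 + ω·1.5251 = 1.2301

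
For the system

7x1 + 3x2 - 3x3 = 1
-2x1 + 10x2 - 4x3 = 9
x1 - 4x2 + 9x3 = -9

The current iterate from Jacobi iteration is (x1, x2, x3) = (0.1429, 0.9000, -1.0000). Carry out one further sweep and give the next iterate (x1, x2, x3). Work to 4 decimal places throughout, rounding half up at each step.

(-0.6714, 0.5286, -0.6159)

One sweep:
  x1 = (1 - (3)·0.9000 - (-3)·-1.0000) / (7) = -0.6714
  x2 = (9 - (-2)·0.1429 - (-4)·-1.0000) / (10) = 0.5286
  x3 = (-9 - (1)·0.1429 - (-4)·0.9000) / (9) = -0.6159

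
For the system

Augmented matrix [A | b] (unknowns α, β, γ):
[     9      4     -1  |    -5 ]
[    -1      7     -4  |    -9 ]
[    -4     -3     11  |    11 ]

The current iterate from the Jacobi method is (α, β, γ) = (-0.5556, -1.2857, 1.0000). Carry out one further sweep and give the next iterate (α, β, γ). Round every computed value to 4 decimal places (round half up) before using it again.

(0.1270, -0.7937, 0.4473)

One sweep:
  α = (-5 - (4)·-1.2857 - (-1)·1.0000) / (9) = 0.1270
  β = (-9 - (-1)·-0.5556 - (-4)·1.0000) / (7) = -0.7937
  γ = (11 - (-4)·-0.5556 - (-3)·-1.2857) / (11) = 0.4473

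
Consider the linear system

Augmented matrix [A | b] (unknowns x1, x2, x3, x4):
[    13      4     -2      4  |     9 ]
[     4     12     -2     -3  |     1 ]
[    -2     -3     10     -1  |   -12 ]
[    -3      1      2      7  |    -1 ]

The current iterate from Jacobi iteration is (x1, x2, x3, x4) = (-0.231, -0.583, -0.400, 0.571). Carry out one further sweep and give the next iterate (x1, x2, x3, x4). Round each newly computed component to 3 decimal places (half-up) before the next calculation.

One sweep:
  x1 = (9 - (4)·-0.583 - (-2)·-0.400 - (4)·0.571) / (13) = 0.634
  x2 = (1 - (4)·-0.231 - (-2)·-0.400 - (-3)·0.571) / (12) = 0.236
  x3 = (-12 - (-2)·-0.231 - (-3)·-0.583 - (-1)·0.571) / (10) = -1.364
  x4 = (-1 - (-3)·-0.231 - (1)·-0.583 - (2)·-0.400) / (7) = -0.044

(0.634, 0.236, -1.364, -0.044)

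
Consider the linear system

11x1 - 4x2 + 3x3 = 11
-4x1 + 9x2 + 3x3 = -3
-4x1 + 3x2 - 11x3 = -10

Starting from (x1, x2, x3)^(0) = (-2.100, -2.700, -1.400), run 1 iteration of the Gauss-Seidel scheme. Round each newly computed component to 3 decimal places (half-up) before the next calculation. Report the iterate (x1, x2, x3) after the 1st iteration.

(0.400, 0.311, 0.848)

Iteration 1:
  x1 = (11 - (-4)·-2.700 - (3)·-1.400) / (11) = 0.400
  x2 = (-3 - (-4)·0.400 - (3)·-1.400) / (9) = 0.311
  x3 = (-10 - (-4)·0.400 - (3)·0.311) / (-11) = 0.848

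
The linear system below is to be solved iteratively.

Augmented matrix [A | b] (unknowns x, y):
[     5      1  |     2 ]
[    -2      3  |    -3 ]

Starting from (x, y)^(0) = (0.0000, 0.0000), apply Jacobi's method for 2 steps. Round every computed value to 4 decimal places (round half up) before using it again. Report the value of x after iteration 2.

0.6000

Iteration 1:
  x = (2 - (1)·0.0000) / (5) = 0.4000
  y = (-3 - (-2)·0.0000) / (3) = -1.0000
Iteration 2:
  x = (2 - (1)·-1.0000) / (5) = 0.6000
  y = (-3 - (-2)·0.4000) / (3) = -0.7333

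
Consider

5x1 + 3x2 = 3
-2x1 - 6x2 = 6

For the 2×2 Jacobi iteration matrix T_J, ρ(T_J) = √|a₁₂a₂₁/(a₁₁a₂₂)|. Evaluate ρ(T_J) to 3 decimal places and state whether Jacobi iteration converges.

0.447

a₁₂a₂₁/(a₁₁a₂₂) = (3)·(-2) / ((5)·(-6)) = 0.200000
ρ = √|0.200000| = √0.200000 = 0.447
ρ < 1, so Jacobi converges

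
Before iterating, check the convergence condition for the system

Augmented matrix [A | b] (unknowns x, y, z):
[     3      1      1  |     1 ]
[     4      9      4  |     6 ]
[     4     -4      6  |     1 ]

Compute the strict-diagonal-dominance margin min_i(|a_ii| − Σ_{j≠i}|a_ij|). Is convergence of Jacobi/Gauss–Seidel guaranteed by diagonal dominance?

row 1: |3| − (1+1) = 1
row 2: |9| − (4+4) = 1
row 3: |6| − (4+4) = -2
minimum over rows = -2 → not strictly diagonally dominant

-2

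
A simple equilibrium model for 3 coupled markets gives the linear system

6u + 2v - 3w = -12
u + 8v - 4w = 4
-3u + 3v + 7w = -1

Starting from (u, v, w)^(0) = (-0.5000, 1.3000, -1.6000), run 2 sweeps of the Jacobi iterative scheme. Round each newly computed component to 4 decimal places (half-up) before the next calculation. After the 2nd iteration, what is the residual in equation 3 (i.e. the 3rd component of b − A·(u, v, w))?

0.5126

Iteration 1:
  u = (-12 - (2)·1.3000 - (-3)·-1.6000) / (6) = -3.2333
  v = (4 - (1)·-0.5000 - (-4)·-1.6000) / (8) = -0.2375
  w = (-1 - (-3)·-0.5000 - (3)·1.3000) / (7) = -0.9143
Iteration 2:
  u = (-12 - (2)·-0.2375 - (-3)·-0.9143) / (6) = -2.3780
  v = (4 - (1)·-3.2333 - (-4)·-0.9143) / (8) = 0.4470
  w = (-1 - (-3)·-3.2333 - (3)·-0.2375) / (7) = -1.4268
Residual b − A·x = (-2.9064, -2.9052, 0.5126)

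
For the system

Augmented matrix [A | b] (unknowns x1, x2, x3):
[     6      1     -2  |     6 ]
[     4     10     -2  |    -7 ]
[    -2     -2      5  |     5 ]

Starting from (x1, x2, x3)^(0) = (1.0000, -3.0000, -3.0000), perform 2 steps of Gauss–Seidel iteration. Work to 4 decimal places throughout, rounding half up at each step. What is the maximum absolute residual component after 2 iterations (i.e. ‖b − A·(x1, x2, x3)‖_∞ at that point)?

Iteration 1:
  x1 = (6 - (1)·-3.0000 - (-2)·-3.0000) / (6) = 0.5000
  x2 = (-7 - (4)·0.5000 - (-2)·-3.0000) / (10) = -1.5000
  x3 = (5 - (-2)·0.5000 - (-2)·-1.5000) / (5) = 0.6000
Iteration 2:
  x1 = (6 - (1)·-1.5000 - (-2)·0.6000) / (6) = 1.4500
  x2 = (-7 - (4)·1.4500 - (-2)·0.6000) / (10) = -1.1600
  x3 = (5 - (-2)·1.4500 - (-2)·-1.1600) / (5) = 1.1160
Residual b − A·x = (0.6920, 1.0320, 0.0000); ∞-norm = 1.0320

1.0320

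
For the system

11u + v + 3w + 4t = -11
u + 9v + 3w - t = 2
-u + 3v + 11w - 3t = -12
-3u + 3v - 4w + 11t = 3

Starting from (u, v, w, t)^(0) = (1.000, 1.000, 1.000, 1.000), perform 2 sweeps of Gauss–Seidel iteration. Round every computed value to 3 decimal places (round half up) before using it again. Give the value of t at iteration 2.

Iteration 1:
  u = (-11 - (1)·1.000 - (3)·1.000 - (4)·1.000) / (11) = -1.727
  v = (2 - (1)·-1.727 - (3)·1.000 - (-1)·1.000) / (9) = 0.192
  w = (-12 - (-1)·-1.727 - (3)·0.192 - (-3)·1.000) / (11) = -1.028
  t = (3 - (-3)·-1.727 - (3)·0.192 - (-4)·-1.028) / (11) = -0.624
Iteration 2:
  u = (-11 - (1)·0.192 - (3)·-1.028 - (4)·-0.624) / (11) = -0.510
  v = (2 - (1)·-0.510 - (3)·-1.028 - (-1)·-0.624) / (9) = 0.552
  w = (-12 - (-1)·-0.510 - (3)·0.552 - (-3)·-0.624) / (11) = -1.458
  t = (3 - (-3)·-0.510 - (3)·0.552 - (-4)·-1.458) / (11) = -0.547

-0.547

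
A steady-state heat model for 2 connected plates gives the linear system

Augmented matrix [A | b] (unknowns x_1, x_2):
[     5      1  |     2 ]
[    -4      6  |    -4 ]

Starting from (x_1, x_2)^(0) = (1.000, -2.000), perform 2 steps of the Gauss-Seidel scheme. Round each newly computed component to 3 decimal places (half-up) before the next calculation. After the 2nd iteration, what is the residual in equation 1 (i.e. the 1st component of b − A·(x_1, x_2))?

Iteration 1:
  x_1 = (2 - (1)·-2.000) / (5) = 0.800
  x_2 = (-4 - (-4)·0.800) / (6) = -0.133
Iteration 2:
  x_1 = (2 - (1)·-0.133) / (5) = 0.427
  x_2 = (-4 - (-4)·0.427) / (6) = -0.382
Residual b − A·x = (0.247, 0.000)

0.247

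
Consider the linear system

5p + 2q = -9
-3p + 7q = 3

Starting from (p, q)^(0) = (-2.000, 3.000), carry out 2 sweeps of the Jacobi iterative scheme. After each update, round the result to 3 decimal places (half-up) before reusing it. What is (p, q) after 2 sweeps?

(-1.628, -0.857)

Iteration 1:
  p = (-9 - (2)·3.000) / (5) = -3.000
  q = (3 - (-3)·-2.000) / (7) = -0.429
Iteration 2:
  p = (-9 - (2)·-0.429) / (5) = -1.628
  q = (3 - (-3)·-3.000) / (7) = -0.857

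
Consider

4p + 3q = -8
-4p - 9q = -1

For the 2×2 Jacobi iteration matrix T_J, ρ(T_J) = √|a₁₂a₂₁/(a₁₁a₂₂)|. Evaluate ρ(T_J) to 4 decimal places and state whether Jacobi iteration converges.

0.5774

a₁₂a₂₁/(a₁₁a₂₂) = (3)·(-4) / ((4)·(-9)) = 0.333333
ρ = √|0.333333| = √0.333333 = 0.5774
ρ < 1, so Jacobi converges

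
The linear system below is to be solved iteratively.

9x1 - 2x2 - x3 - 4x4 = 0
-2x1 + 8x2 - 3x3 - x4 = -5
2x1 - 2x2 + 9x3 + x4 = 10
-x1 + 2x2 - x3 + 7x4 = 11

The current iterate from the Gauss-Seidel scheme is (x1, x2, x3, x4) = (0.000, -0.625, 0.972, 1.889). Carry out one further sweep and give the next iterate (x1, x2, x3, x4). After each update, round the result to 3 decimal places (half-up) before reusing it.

One sweep:
  x1 = (0 - (-2)·-0.625 - (-1)·0.972 - (-4)·1.889) / (9) = 0.809
  x2 = (-5 - (-2)·0.809 - (-3)·0.972 - (-1)·1.889) / (8) = 0.178
  x3 = (10 - (2)·0.809 - (-2)·0.178 - (1)·1.889) / (9) = 0.761
  x4 = (11 - (-1)·0.809 - (2)·0.178 - (-1)·0.761) / (7) = 1.745

(0.809, 0.178, 0.761, 1.745)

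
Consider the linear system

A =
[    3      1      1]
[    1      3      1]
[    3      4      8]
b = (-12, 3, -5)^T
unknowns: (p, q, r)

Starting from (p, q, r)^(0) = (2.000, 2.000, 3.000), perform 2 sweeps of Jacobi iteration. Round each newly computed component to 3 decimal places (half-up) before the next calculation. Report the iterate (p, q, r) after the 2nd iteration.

(-2.986, 3.681, 1.834)

Iteration 1:
  p = (-12 - (1)·2.000 - (1)·3.000) / (3) = -5.667
  q = (3 - (1)·2.000 - (1)·3.000) / (3) = -0.667
  r = (-5 - (3)·2.000 - (4)·2.000) / (8) = -2.375
Iteration 2:
  p = (-12 - (1)·-0.667 - (1)·-2.375) / (3) = -2.986
  q = (3 - (1)·-5.667 - (1)·-2.375) / (3) = 3.681
  r = (-5 - (3)·-5.667 - (4)·-0.667) / (8) = 1.834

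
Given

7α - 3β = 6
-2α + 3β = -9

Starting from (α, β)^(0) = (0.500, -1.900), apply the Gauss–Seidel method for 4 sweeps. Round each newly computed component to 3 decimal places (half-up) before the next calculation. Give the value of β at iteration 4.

-3.390

Iteration 1:
  α = (6 - (-3)·-1.900) / (7) = 0.043
  β = (-9 - (-2)·0.043) / (3) = -2.971
Iteration 2:
  α = (6 - (-3)·-2.971) / (7) = -0.416
  β = (-9 - (-2)·-0.416) / (3) = -3.277
Iteration 3:
  α = (6 - (-3)·-3.277) / (7) = -0.547
  β = (-9 - (-2)·-0.547) / (3) = -3.365
Iteration 4:
  α = (6 - (-3)·-3.365) / (7) = -0.585
  β = (-9 - (-2)·-0.585) / (3) = -3.390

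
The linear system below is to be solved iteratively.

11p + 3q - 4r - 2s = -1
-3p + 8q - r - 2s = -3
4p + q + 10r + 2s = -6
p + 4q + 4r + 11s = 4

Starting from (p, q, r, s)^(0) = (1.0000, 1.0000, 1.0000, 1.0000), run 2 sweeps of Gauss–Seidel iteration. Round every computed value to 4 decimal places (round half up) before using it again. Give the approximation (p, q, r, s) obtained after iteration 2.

Iteration 1:
  p = (-1 - (3)·1.0000 - (-4)·1.0000 - (-2)·1.0000) / (11) = 0.1818
  q = (-3 - (-3)·0.1818 - (-1)·1.0000 - (-2)·1.0000) / (8) = 0.0682
  r = (-6 - (4)·0.1818 - (1)·0.0682 - (2)·1.0000) / (10) = -0.8795
  s = (4 - (1)·0.1818 - (4)·0.0682 - (4)·-0.8795) / (11) = 0.6421
Iteration 2:
  p = (-1 - (3)·0.0682 - (-4)·-0.8795 - (-2)·0.6421) / (11) = -0.3126
  q = (-3 - (-3)·-0.3126 - (-1)·-0.8795 - (-2)·0.6421) / (8) = -0.4416
  r = (-6 - (4)·-0.3126 - (1)·-0.4416 - (2)·0.6421) / (10) = -0.5592
  s = (4 - (1)·-0.3126 - (4)·-0.4416 - (4)·-0.5592) / (11) = 0.7560

(-0.3126, -0.4416, -0.5592, 0.7560)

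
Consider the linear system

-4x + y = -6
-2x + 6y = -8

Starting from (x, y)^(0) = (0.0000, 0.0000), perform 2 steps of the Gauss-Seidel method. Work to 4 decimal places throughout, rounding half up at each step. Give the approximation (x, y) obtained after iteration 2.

Iteration 1:
  x = (-6 - (1)·0.0000) / (-4) = 1.5000
  y = (-8 - (-2)·1.5000) / (6) = -0.8333
Iteration 2:
  x = (-6 - (1)·-0.8333) / (-4) = 1.2917
  y = (-8 - (-2)·1.2917) / (6) = -0.9028

(1.2917, -0.9028)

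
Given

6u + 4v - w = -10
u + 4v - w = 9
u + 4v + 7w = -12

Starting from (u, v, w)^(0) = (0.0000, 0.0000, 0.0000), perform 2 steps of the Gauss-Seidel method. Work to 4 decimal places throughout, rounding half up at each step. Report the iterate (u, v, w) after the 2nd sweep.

(-3.9445, 2.4861, -2.5714)

Iteration 1:
  u = (-10 - (4)·0.0000 - (-1)·0.0000) / (6) = -1.6667
  v = (9 - (1)·-1.6667 - (-1)·0.0000) / (4) = 2.6667
  w = (-12 - (1)·-1.6667 - (4)·2.6667) / (7) = -3.0000
Iteration 2:
  u = (-10 - (4)·2.6667 - (-1)·-3.0000) / (6) = -3.9445
  v = (9 - (1)·-3.9445 - (-1)·-3.0000) / (4) = 2.4861
  w = (-12 - (1)·-3.9445 - (4)·2.4861) / (7) = -2.5714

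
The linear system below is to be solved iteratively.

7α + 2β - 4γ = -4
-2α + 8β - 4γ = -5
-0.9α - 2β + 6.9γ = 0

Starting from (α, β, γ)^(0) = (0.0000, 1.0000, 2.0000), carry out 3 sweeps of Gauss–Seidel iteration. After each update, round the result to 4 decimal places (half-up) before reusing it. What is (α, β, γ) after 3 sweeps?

Iteration 1:
  α = (-4 - (2)·1.0000 - (-4)·2.0000) / (7) = 0.2857
  β = (-5 - (-2)·0.2857 - (-4)·2.0000) / (8) = 0.4464
  γ = (0 - (-0.9)·0.2857 - (-2)·0.4464) / (6.9) = 0.1667
Iteration 2:
  α = (-4 - (2)·0.4464 - (-4)·0.1667) / (7) = -0.6037
  β = (-5 - (-2)·-0.6037 - (-4)·0.1667) / (8) = -0.6926
  γ = (0 - (-0.9)·-0.6037 - (-2)·-0.6926) / (6.9) = -0.2795
Iteration 3:
  α = (-4 - (2)·-0.6926 - (-4)·-0.2795) / (7) = -0.5333
  β = (-5 - (-2)·-0.5333 - (-4)·-0.2795) / (8) = -0.8981
  γ = (0 - (-0.9)·-0.5333 - (-2)·-0.8981) / (6.9) = -0.3299

(-0.5333, -0.8981, -0.3299)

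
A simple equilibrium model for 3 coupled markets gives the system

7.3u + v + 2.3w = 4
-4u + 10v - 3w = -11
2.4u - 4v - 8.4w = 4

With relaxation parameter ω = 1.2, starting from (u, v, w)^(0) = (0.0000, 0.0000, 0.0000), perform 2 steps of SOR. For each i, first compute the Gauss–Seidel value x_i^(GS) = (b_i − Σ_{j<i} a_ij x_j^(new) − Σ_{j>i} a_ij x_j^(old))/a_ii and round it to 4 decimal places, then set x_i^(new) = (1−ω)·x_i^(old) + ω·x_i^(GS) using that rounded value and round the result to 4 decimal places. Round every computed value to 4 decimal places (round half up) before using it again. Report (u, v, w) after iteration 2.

(0.6049, -0.7466, 0.0170)

Iteration 1:
  u: GS value = (4 - (1)·0.0000 - (2.3)·0.0000) / (7.3) = 0.5479;  u ← (1−ω)·0.0000 + ω·0.5479 = 0.6575
  v: GS value = (-11 - (-4)·0.6575 - (-3)·0.0000) / (10) = -0.8370;  v ← (1−ω)·0.0000 + ω·-0.8370 = -1.0044
  w: GS value = (4 - (2.4)·0.6575 - (-4)·-1.0044) / (-8.4) = 0.1900;  w ← (1−ω)·0.0000 + ω·0.1900 = 0.2280
Iteration 2:
  u: GS value = (4 - (1)·-1.0044 - (2.3)·0.2280) / (7.3) = 0.6137;  u ← (1−ω)·0.6575 + ω·0.6137 = 0.6049
  v: GS value = (-11 - (-4)·0.6049 - (-3)·0.2280) / (10) = -0.7896;  v ← (1−ω)·-1.0044 + ω·-0.7896 = -0.7466
  w: GS value = (4 - (2.4)·0.6049 - (-4)·-0.7466) / (-8.4) = 0.0522;  w ← (1−ω)·0.2280 + ω·0.0522 = 0.0170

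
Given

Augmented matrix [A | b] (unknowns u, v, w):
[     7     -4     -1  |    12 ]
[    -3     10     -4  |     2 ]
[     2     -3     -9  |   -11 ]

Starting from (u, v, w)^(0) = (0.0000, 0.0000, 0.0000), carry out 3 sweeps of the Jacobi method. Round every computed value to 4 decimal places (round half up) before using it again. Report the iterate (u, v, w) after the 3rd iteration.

Iteration 1:
  u = (12 - (-4)·0.0000 - (-1)·0.0000) / (7) = 1.7143
  v = (2 - (-3)·0.0000 - (-4)·0.0000) / (10) = 0.2000
  w = (-11 - (2)·0.0000 - (-3)·0.0000) / (-9) = 1.2222
Iteration 2:
  u = (12 - (-4)·0.2000 - (-1)·1.2222) / (7) = 2.0032
  v = (2 - (-3)·1.7143 - (-4)·1.2222) / (10) = 1.2032
  w = (-11 - (2)·1.7143 - (-3)·0.2000) / (-9) = 1.5365
Iteration 3:
  u = (12 - (-4)·1.2032 - (-1)·1.5365) / (7) = 2.6213
  v = (2 - (-3)·2.0032 - (-4)·1.5365) / (10) = 1.4156
  w = (-11 - (2)·2.0032 - (-3)·1.2032) / (-9) = 1.2663

(2.6213, 1.4156, 1.2663)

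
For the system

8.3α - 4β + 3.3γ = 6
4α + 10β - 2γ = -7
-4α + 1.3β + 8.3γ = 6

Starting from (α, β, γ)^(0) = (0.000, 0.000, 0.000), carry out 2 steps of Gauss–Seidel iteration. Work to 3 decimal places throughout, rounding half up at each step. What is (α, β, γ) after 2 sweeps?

(-0.241, -0.358, 0.663)

Iteration 1:
  α = (6 - (-4)·0.000 - (3.3)·0.000) / (8.3) = 0.723
  β = (-7 - (4)·0.723 - (-2)·0.000) / (10) = -0.989
  γ = (6 - (-4)·0.723 - (1.3)·-0.989) / (8.3) = 1.226
Iteration 2:
  α = (6 - (-4)·-0.989 - (3.3)·1.226) / (8.3) = -0.241
  β = (-7 - (4)·-0.241 - (-2)·1.226) / (10) = -0.358
  γ = (6 - (-4)·-0.241 - (1.3)·-0.358) / (8.3) = 0.663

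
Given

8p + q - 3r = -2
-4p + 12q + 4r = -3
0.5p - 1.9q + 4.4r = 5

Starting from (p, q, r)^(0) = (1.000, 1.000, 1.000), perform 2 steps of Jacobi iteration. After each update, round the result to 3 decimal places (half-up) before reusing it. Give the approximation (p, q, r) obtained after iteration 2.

Iteration 1:
  p = (-2 - (1)·1.000 - (-3)·1.000) / (8) = 0.000
  q = (-3 - (-4)·1.000 - (4)·1.000) / (12) = -0.250
  r = (5 - (0.5)·1.000 - (-1.9)·1.000) / (4.4) = 1.455
Iteration 2:
  p = (-2 - (1)·-0.250 - (-3)·1.455) / (8) = 0.327
  q = (-3 - (-4)·0.000 - (4)·1.455) / (12) = -0.735
  r = (5 - (0.5)·0.000 - (-1.9)·-0.250) / (4.4) = 1.028

(0.327, -0.735, 1.028)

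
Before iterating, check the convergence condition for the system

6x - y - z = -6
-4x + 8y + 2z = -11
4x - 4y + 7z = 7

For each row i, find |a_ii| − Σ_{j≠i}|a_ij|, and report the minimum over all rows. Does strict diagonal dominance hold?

-1

row 1: |6| − (1+1) = 4
row 2: |8| − (4+2) = 2
row 3: |7| − (4+4) = -1
minimum over rows = -1 → not strictly diagonally dominant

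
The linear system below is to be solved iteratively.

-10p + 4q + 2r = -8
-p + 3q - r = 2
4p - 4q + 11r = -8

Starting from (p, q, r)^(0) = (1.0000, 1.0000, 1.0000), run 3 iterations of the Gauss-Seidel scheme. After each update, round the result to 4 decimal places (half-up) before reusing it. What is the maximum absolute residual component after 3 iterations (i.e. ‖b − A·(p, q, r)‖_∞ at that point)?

Iteration 1:
  p = (-8 - (4)·1.0000 - (2)·1.0000) / (-10) = 1.4000
  q = (2 - (-1)·1.4000 - (-1)·1.0000) / (3) = 1.4667
  r = (-8 - (4)·1.4000 - (-4)·1.4667) / (11) = -0.7030
Iteration 2:
  p = (-8 - (4)·1.4667 - (2)·-0.7030) / (-10) = 1.2461
  q = (2 - (-1)·1.2461 - (-1)·-0.7030) / (3) = 0.8477
  r = (-8 - (4)·1.2461 - (-4)·0.8477) / (11) = -0.8721
Iteration 3:
  p = (-8 - (4)·0.8477 - (2)·-0.8721) / (-10) = 0.9647
  q = (2 - (-1)·0.9647 - (-1)·-0.8721) / (3) = 0.6975
  r = (-8 - (4)·0.9647 - (-4)·0.6975) / (11) = -0.8244
Residual b − A·x = (0.5058, 0.0478, -0.0004); ∞-norm = 0.5058

0.5058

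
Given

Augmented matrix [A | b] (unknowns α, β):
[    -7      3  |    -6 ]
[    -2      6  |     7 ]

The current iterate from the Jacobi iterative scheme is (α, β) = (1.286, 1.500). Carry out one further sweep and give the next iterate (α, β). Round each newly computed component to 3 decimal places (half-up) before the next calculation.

(1.500, 1.595)

One sweep:
  α = (-6 - (3)·1.500) / (-7) = 1.500
  β = (7 - (-2)·1.286) / (6) = 1.595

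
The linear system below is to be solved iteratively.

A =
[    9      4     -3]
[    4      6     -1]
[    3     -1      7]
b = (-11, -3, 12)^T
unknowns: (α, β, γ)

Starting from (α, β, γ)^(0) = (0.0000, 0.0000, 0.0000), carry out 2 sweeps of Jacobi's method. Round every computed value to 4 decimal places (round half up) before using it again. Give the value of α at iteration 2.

-0.4286

Iteration 1:
  α = (-11 - (4)·0.0000 - (-3)·0.0000) / (9) = -1.2222
  β = (-3 - (4)·0.0000 - (-1)·0.0000) / (6) = -0.5000
  γ = (12 - (3)·0.0000 - (-1)·0.0000) / (7) = 1.7143
Iteration 2:
  α = (-11 - (4)·-0.5000 - (-3)·1.7143) / (9) = -0.4286
  β = (-3 - (4)·-1.2222 - (-1)·1.7143) / (6) = 0.6005
  γ = (12 - (3)·-1.2222 - (-1)·-0.5000) / (7) = 2.1667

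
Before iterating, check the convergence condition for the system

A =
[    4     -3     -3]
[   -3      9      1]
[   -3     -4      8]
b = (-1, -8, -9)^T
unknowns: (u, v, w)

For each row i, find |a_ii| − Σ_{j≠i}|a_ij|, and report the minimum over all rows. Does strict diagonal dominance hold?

row 1: |4| − (3+3) = -2
row 2: |9| − (3+1) = 5
row 3: |8| − (3+4) = 1
minimum over rows = -2 → not strictly diagonally dominant

-2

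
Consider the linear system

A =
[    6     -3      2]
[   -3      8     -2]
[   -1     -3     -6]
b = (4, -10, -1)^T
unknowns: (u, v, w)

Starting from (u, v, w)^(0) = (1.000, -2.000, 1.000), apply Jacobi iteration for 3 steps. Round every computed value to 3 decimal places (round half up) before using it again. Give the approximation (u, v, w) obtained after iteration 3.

Iteration 1:
  u = (4 - (-3)·-2.000 - (2)·1.000) / (6) = -0.667
  v = (-10 - (-3)·1.000 - (-2)·1.000) / (8) = -0.625
  w = (-1 - (-1)·1.000 - (-3)·-2.000) / (-6) = 1.000
Iteration 2:
  u = (4 - (-3)·-0.625 - (2)·1.000) / (6) = 0.021
  v = (-10 - (-3)·-0.667 - (-2)·1.000) / (8) = -1.250
  w = (-1 - (-1)·-0.667 - (-3)·-0.625) / (-6) = 0.590
Iteration 3:
  u = (4 - (-3)·-1.250 - (2)·0.590) / (6) = -0.155
  v = (-10 - (-3)·0.021 - (-2)·0.590) / (8) = -1.095
  w = (-1 - (-1)·0.021 - (-3)·-1.250) / (-6) = 0.788

(-0.155, -1.095, 0.788)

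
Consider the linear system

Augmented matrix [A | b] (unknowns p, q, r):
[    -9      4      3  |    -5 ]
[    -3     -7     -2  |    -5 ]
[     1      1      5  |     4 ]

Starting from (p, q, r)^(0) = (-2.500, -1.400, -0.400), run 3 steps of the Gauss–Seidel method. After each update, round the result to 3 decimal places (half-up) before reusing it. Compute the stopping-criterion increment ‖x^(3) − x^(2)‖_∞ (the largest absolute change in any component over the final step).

Iteration 1:
  p = (-5 - (4)·-1.400 - (3)·-0.400) / (-9) = -0.200
  q = (-5 - (-3)·-0.200 - (-2)·-0.400) / (-7) = 0.914
  r = (4 - (1)·-0.200 - (1)·0.914) / (5) = 0.657
Iteration 2:
  p = (-5 - (4)·0.914 - (3)·0.657) / (-9) = 1.181
  q = (-5 - (-3)·1.181 - (-2)·0.657) / (-7) = 0.020
  r = (4 - (1)·1.181 - (1)·0.020) / (5) = 0.560
Iteration 3:
  p = (-5 - (4)·0.020 - (3)·0.560) / (-9) = 0.751
  q = (-5 - (-3)·0.751 - (-2)·0.560) / (-7) = 0.232
  r = (4 - (1)·0.751 - (1)·0.232) / (5) = 0.603
Change: (-0.430, 0.212, 0.043) → max |·| = 0.430

0.430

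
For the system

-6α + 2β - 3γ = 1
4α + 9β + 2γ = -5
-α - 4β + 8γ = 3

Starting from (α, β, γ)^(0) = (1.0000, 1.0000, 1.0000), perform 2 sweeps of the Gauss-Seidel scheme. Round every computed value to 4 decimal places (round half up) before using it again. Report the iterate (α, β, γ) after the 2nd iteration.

(-0.3858, -0.3882, 0.1327)

Iteration 1:
  α = (1 - (2)·1.0000 - (-3)·1.0000) / (-6) = -0.3333
  β = (-5 - (4)·-0.3333 - (2)·1.0000) / (9) = -0.6296
  γ = (3 - (-1)·-0.3333 - (-4)·-0.6296) / (8) = 0.0185
Iteration 2:
  α = (1 - (2)·-0.6296 - (-3)·0.0185) / (-6) = -0.3858
  β = (-5 - (4)·-0.3858 - (2)·0.0185) / (9) = -0.3882
  γ = (3 - (-1)·-0.3858 - (-4)·-0.3882) / (8) = 0.1327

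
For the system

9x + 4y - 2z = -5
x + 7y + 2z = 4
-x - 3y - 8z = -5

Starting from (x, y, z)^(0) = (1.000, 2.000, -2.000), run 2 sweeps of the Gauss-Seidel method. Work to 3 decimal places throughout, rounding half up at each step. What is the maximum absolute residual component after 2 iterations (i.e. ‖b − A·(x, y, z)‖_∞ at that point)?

3.502

Iteration 1:
  x = (-5 - (4)·2.000 - (-2)·-2.000) / (9) = -1.889
  y = (4 - (1)·-1.889 - (2)·-2.000) / (7) = 1.413
  z = (-5 - (-1)·-1.889 - (-3)·1.413) / (-8) = 0.331
Iteration 2:
  x = (-5 - (4)·1.413 - (-2)·0.331) / (9) = -1.110
  y = (4 - (1)·-1.110 - (2)·0.331) / (7) = 0.635
  z = (-5 - (-1)·-1.110 - (-3)·0.635) / (-8) = 0.526
Residual b − A·x = (3.502, -0.387, 0.003); ∞-norm = 3.502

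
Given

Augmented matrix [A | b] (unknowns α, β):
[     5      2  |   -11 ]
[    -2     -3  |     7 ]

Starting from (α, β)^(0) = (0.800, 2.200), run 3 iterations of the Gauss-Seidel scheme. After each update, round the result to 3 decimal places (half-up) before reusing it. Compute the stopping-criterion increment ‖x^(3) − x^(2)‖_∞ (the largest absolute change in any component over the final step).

0.264

Iteration 1:
  α = (-11 - (2)·2.200) / (5) = -3.080
  β = (7 - (-2)·-3.080) / (-3) = -0.280
Iteration 2:
  α = (-11 - (2)·-0.280) / (5) = -2.088
  β = (7 - (-2)·-2.088) / (-3) = -0.941
Iteration 3:
  α = (-11 - (2)·-0.941) / (5) = -1.824
  β = (7 - (-2)·-1.824) / (-3) = -1.117
Change: (0.264, -0.176) → max |·| = 0.264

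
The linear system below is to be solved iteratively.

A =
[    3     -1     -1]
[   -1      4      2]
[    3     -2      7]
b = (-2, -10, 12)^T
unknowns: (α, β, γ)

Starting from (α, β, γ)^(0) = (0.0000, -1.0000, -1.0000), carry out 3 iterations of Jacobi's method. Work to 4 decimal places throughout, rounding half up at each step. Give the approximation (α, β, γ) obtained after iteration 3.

Iteration 1:
  α = (-2 - (-1)·-1.0000 - (-1)·-1.0000) / (3) = -1.3333
  β = (-10 - (-1)·0.0000 - (2)·-1.0000) / (4) = -2.0000
  γ = (12 - (3)·0.0000 - (-2)·-1.0000) / (7) = 1.4286
Iteration 2:
  α = (-2 - (-1)·-2.0000 - (-1)·1.4286) / (3) = -0.8571
  β = (-10 - (-1)·-1.3333 - (2)·1.4286) / (4) = -3.5476
  γ = (12 - (3)·-1.3333 - (-2)·-2.0000) / (7) = 1.7143
Iteration 3:
  α = (-2 - (-1)·-3.5476 - (-1)·1.7143) / (3) = -1.2778
  β = (-10 - (-1)·-0.8571 - (2)·1.7143) / (4) = -3.5714
  γ = (12 - (3)·-0.8571 - (-2)·-3.5476) / (7) = 1.0680

(-1.2778, -3.5714, 1.0680)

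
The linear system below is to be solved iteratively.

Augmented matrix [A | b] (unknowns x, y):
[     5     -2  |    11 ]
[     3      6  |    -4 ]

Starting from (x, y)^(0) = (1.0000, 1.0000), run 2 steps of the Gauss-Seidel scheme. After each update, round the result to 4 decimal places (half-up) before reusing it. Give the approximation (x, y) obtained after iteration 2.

Iteration 1:
  x = (11 - (-2)·1.0000) / (5) = 2.6000
  y = (-4 - (3)·2.6000) / (6) = -1.9667
Iteration 2:
  x = (11 - (-2)·-1.9667) / (5) = 1.4133
  y = (-4 - (3)·1.4133) / (6) = -1.3733

(1.4133, -1.3733)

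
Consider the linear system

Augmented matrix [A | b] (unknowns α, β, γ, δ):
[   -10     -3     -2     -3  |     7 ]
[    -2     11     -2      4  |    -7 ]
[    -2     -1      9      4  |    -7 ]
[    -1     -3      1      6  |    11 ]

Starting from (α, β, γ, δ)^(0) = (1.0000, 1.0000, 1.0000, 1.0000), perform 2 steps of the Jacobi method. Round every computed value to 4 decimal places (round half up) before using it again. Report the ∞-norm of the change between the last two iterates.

1.3299

Iteration 1:
  α = (7 - (-3)·1.0000 - (-2)·1.0000 - (-3)·1.0000) / (-10) = -1.5000
  β = (-7 - (-2)·1.0000 - (-2)·1.0000 - (4)·1.0000) / (11) = -0.6364
  γ = (-7 - (-2)·1.0000 - (-1)·1.0000 - (4)·1.0000) / (9) = -0.8889
  δ = (11 - (-1)·1.0000 - (-3)·1.0000 - (1)·1.0000) / (6) = 2.3333
Iteration 2:
  α = (7 - (-3)·-0.6364 - (-2)·-0.8889 - (-3)·2.3333) / (-10) = -1.0313
  β = (-7 - (-2)·-1.5000 - (-2)·-0.8889 - (4)·2.3333) / (11) = -1.9192
  γ = (-7 - (-2)·-1.5000 - (-1)·-0.6364 - (4)·2.3333) / (9) = -2.2188
  δ = (11 - (-1)·-1.5000 - (-3)·-0.6364 - (1)·-0.8889) / (6) = 1.4133
Change: (0.4687, -1.2828, -1.3299, -0.9200) → max |·| = 1.3299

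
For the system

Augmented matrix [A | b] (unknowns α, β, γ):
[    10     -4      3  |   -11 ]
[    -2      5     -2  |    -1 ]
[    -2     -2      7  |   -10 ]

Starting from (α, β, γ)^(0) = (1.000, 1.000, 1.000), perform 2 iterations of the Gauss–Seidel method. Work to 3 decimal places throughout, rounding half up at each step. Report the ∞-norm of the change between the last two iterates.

0.968

Iteration 1:
  α = (-11 - (-4)·1.000 - (3)·1.000) / (10) = -1.000
  β = (-1 - (-2)·-1.000 - (-2)·1.000) / (5) = -0.200
  γ = (-10 - (-2)·-1.000 - (-2)·-0.200) / (7) = -1.771
Iteration 2:
  α = (-11 - (-4)·-0.200 - (3)·-1.771) / (10) = -0.649
  β = (-1 - (-2)·-0.649 - (-2)·-1.771) / (5) = -1.168
  γ = (-10 - (-2)·-0.649 - (-2)·-1.168) / (7) = -1.948
Change: (0.351, -0.968, -0.177) → max |·| = 0.968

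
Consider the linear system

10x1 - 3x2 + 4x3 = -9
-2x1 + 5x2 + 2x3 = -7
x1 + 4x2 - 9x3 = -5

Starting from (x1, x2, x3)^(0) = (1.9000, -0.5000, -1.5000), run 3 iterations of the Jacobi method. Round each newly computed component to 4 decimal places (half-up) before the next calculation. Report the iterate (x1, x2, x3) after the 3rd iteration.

Iteration 1:
  x1 = (-9 - (-3)·-0.5000 - (4)·-1.5000) / (10) = -0.4500
  x2 = (-7 - (-2)·1.9000 - (2)·-1.5000) / (5) = -0.0400
  x3 = (-5 - (1)·1.9000 - (4)·-0.5000) / (-9) = 0.5444
Iteration 2:
  x1 = (-9 - (-3)·-0.0400 - (4)·0.5444) / (10) = -1.1298
  x2 = (-7 - (-2)·-0.4500 - (2)·0.5444) / (5) = -1.7978
  x3 = (-5 - (1)·-0.4500 - (4)·-0.0400) / (-9) = 0.4878
Iteration 3:
  x1 = (-9 - (-3)·-1.7978 - (4)·0.4878) / (10) = -1.6345
  x2 = (-7 - (-2)·-1.1298 - (2)·0.4878) / (5) = -2.0470
  x3 = (-5 - (1)·-1.1298 - (4)·-1.7978) / (-9) = -0.3690

(-1.6345, -2.0470, -0.3690)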